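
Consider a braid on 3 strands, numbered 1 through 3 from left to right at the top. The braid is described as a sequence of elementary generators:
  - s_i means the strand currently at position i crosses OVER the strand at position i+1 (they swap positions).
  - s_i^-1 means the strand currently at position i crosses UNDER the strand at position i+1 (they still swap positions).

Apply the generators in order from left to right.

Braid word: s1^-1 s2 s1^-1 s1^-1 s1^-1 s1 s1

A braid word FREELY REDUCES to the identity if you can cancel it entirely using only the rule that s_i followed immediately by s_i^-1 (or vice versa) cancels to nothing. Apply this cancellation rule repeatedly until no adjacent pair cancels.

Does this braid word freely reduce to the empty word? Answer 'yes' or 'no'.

Answer: no

Derivation:
Gen 1 (s1^-1): push. Stack: [s1^-1]
Gen 2 (s2): push. Stack: [s1^-1 s2]
Gen 3 (s1^-1): push. Stack: [s1^-1 s2 s1^-1]
Gen 4 (s1^-1): push. Stack: [s1^-1 s2 s1^-1 s1^-1]
Gen 5 (s1^-1): push. Stack: [s1^-1 s2 s1^-1 s1^-1 s1^-1]
Gen 6 (s1): cancels prior s1^-1. Stack: [s1^-1 s2 s1^-1 s1^-1]
Gen 7 (s1): cancels prior s1^-1. Stack: [s1^-1 s2 s1^-1]
Reduced word: s1^-1 s2 s1^-1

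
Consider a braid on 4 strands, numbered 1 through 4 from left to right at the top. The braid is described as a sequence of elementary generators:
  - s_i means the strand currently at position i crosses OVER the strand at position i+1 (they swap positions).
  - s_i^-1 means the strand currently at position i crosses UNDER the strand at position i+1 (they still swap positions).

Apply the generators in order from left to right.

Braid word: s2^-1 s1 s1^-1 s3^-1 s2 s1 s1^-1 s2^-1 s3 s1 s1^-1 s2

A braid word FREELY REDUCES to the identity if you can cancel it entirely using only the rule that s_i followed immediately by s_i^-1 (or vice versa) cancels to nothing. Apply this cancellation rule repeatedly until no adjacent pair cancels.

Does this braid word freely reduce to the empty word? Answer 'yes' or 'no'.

Answer: yes

Derivation:
Gen 1 (s2^-1): push. Stack: [s2^-1]
Gen 2 (s1): push. Stack: [s2^-1 s1]
Gen 3 (s1^-1): cancels prior s1. Stack: [s2^-1]
Gen 4 (s3^-1): push. Stack: [s2^-1 s3^-1]
Gen 5 (s2): push. Stack: [s2^-1 s3^-1 s2]
Gen 6 (s1): push. Stack: [s2^-1 s3^-1 s2 s1]
Gen 7 (s1^-1): cancels prior s1. Stack: [s2^-1 s3^-1 s2]
Gen 8 (s2^-1): cancels prior s2. Stack: [s2^-1 s3^-1]
Gen 9 (s3): cancels prior s3^-1. Stack: [s2^-1]
Gen 10 (s1): push. Stack: [s2^-1 s1]
Gen 11 (s1^-1): cancels prior s1. Stack: [s2^-1]
Gen 12 (s2): cancels prior s2^-1. Stack: []
Reduced word: (empty)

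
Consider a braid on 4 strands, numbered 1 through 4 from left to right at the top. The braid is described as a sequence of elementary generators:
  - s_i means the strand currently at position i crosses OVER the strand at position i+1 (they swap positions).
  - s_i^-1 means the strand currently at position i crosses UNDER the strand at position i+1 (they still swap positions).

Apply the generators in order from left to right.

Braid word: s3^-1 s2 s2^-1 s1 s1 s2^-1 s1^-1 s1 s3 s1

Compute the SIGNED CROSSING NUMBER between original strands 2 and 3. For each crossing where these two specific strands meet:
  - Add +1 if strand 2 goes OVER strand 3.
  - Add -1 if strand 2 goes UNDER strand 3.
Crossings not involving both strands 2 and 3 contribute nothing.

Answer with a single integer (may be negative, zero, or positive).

Answer: 1

Derivation:
Gen 1: crossing 3x4. Both 2&3? no. Sum: 0
Gen 2: crossing 2x4. Both 2&3? no. Sum: 0
Gen 3: crossing 4x2. Both 2&3? no. Sum: 0
Gen 4: crossing 1x2. Both 2&3? no. Sum: 0
Gen 5: crossing 2x1. Both 2&3? no. Sum: 0
Gen 6: crossing 2x4. Both 2&3? no. Sum: 0
Gen 7: crossing 1x4. Both 2&3? no. Sum: 0
Gen 8: crossing 4x1. Both 2&3? no. Sum: 0
Gen 9: 2 over 3. Both 2&3? yes. Contrib: +1. Sum: 1
Gen 10: crossing 1x4. Both 2&3? no. Sum: 1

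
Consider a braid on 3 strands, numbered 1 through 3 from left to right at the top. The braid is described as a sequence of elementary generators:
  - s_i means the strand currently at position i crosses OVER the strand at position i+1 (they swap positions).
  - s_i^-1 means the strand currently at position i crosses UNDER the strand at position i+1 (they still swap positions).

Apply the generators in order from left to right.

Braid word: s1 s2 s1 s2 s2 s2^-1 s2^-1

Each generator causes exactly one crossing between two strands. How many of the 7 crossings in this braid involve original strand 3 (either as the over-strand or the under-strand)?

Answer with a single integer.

Answer: 2

Derivation:
Gen 1: crossing 1x2. Involves strand 3? no. Count so far: 0
Gen 2: crossing 1x3. Involves strand 3? yes. Count so far: 1
Gen 3: crossing 2x3. Involves strand 3? yes. Count so far: 2
Gen 4: crossing 2x1. Involves strand 3? no. Count so far: 2
Gen 5: crossing 1x2. Involves strand 3? no. Count so far: 2
Gen 6: crossing 2x1. Involves strand 3? no. Count so far: 2
Gen 7: crossing 1x2. Involves strand 3? no. Count so far: 2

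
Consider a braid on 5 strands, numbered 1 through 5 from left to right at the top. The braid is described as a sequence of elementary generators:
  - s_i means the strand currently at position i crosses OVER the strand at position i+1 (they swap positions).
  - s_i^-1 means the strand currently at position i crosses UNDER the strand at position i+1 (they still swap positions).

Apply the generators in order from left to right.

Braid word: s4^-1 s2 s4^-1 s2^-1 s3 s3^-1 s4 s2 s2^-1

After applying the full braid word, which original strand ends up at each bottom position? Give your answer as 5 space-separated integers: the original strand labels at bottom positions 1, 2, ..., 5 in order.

Answer: 1 2 3 5 4

Derivation:
Gen 1 (s4^-1): strand 4 crosses under strand 5. Perm now: [1 2 3 5 4]
Gen 2 (s2): strand 2 crosses over strand 3. Perm now: [1 3 2 5 4]
Gen 3 (s4^-1): strand 5 crosses under strand 4. Perm now: [1 3 2 4 5]
Gen 4 (s2^-1): strand 3 crosses under strand 2. Perm now: [1 2 3 4 5]
Gen 5 (s3): strand 3 crosses over strand 4. Perm now: [1 2 4 3 5]
Gen 6 (s3^-1): strand 4 crosses under strand 3. Perm now: [1 2 3 4 5]
Gen 7 (s4): strand 4 crosses over strand 5. Perm now: [1 2 3 5 4]
Gen 8 (s2): strand 2 crosses over strand 3. Perm now: [1 3 2 5 4]
Gen 9 (s2^-1): strand 3 crosses under strand 2. Perm now: [1 2 3 5 4]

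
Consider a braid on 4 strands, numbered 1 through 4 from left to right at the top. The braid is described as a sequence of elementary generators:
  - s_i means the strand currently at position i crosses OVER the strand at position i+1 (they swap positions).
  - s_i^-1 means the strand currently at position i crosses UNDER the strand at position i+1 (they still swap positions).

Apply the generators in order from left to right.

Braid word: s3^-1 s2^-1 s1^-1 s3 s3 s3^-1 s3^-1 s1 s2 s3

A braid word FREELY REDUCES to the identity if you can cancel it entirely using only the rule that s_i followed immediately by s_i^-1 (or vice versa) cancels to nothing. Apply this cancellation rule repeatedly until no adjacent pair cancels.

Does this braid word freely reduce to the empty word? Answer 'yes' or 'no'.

Gen 1 (s3^-1): push. Stack: [s3^-1]
Gen 2 (s2^-1): push. Stack: [s3^-1 s2^-1]
Gen 3 (s1^-1): push. Stack: [s3^-1 s2^-1 s1^-1]
Gen 4 (s3): push. Stack: [s3^-1 s2^-1 s1^-1 s3]
Gen 5 (s3): push. Stack: [s3^-1 s2^-1 s1^-1 s3 s3]
Gen 6 (s3^-1): cancels prior s3. Stack: [s3^-1 s2^-1 s1^-1 s3]
Gen 7 (s3^-1): cancels prior s3. Stack: [s3^-1 s2^-1 s1^-1]
Gen 8 (s1): cancels prior s1^-1. Stack: [s3^-1 s2^-1]
Gen 9 (s2): cancels prior s2^-1. Stack: [s3^-1]
Gen 10 (s3): cancels prior s3^-1. Stack: []
Reduced word: (empty)

Answer: yes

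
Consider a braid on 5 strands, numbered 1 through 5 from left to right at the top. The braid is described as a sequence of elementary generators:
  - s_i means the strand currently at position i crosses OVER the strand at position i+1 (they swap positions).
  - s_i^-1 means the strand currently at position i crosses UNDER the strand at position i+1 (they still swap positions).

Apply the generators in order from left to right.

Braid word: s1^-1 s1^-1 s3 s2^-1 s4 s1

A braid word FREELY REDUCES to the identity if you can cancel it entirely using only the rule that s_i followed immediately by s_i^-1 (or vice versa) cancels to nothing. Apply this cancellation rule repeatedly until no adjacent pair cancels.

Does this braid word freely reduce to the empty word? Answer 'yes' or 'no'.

Answer: no

Derivation:
Gen 1 (s1^-1): push. Stack: [s1^-1]
Gen 2 (s1^-1): push. Stack: [s1^-1 s1^-1]
Gen 3 (s3): push. Stack: [s1^-1 s1^-1 s3]
Gen 4 (s2^-1): push. Stack: [s1^-1 s1^-1 s3 s2^-1]
Gen 5 (s4): push. Stack: [s1^-1 s1^-1 s3 s2^-1 s4]
Gen 6 (s1): push. Stack: [s1^-1 s1^-1 s3 s2^-1 s4 s1]
Reduced word: s1^-1 s1^-1 s3 s2^-1 s4 s1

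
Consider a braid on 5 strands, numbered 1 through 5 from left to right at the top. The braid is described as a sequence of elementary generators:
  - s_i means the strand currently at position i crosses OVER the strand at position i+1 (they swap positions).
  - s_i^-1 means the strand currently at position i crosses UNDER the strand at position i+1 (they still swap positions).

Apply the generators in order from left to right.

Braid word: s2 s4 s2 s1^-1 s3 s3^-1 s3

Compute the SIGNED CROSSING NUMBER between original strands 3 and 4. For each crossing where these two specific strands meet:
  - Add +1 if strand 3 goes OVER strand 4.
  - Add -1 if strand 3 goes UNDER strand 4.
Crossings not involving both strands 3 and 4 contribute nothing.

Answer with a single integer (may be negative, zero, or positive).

Gen 1: crossing 2x3. Both 3&4? no. Sum: 0
Gen 2: crossing 4x5. Both 3&4? no. Sum: 0
Gen 3: crossing 3x2. Both 3&4? no. Sum: 0
Gen 4: crossing 1x2. Both 3&4? no. Sum: 0
Gen 5: crossing 3x5. Both 3&4? no. Sum: 0
Gen 6: crossing 5x3. Both 3&4? no. Sum: 0
Gen 7: crossing 3x5. Both 3&4? no. Sum: 0

Answer: 0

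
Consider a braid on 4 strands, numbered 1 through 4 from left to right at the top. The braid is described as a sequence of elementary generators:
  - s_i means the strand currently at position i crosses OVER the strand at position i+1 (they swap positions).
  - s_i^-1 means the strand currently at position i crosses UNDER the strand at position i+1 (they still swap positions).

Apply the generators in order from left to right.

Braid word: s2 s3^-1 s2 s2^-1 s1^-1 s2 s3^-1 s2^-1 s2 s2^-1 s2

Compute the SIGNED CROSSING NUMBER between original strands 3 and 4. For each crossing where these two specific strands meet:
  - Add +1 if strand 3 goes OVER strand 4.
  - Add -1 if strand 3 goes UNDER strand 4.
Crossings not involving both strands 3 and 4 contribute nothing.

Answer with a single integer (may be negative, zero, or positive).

Gen 1: crossing 2x3. Both 3&4? no. Sum: 0
Gen 2: crossing 2x4. Both 3&4? no. Sum: 0
Gen 3: 3 over 4. Both 3&4? yes. Contrib: +1. Sum: 1
Gen 4: 4 under 3. Both 3&4? yes. Contrib: +1. Sum: 2
Gen 5: crossing 1x3. Both 3&4? no. Sum: 2
Gen 6: crossing 1x4. Both 3&4? no. Sum: 2
Gen 7: crossing 1x2. Both 3&4? no. Sum: 2
Gen 8: crossing 4x2. Both 3&4? no. Sum: 2
Gen 9: crossing 2x4. Both 3&4? no. Sum: 2
Gen 10: crossing 4x2. Both 3&4? no. Sum: 2
Gen 11: crossing 2x4. Both 3&4? no. Sum: 2

Answer: 2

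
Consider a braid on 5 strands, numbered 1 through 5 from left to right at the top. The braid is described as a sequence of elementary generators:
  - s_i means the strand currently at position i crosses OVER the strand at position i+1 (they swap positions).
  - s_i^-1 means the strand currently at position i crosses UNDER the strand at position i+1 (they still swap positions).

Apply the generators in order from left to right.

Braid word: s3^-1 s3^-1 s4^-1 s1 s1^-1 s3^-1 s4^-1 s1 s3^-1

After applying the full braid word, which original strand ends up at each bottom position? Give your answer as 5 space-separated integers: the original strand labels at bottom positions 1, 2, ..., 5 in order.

Answer: 2 1 4 5 3

Derivation:
Gen 1 (s3^-1): strand 3 crosses under strand 4. Perm now: [1 2 4 3 5]
Gen 2 (s3^-1): strand 4 crosses under strand 3. Perm now: [1 2 3 4 5]
Gen 3 (s4^-1): strand 4 crosses under strand 5. Perm now: [1 2 3 5 4]
Gen 4 (s1): strand 1 crosses over strand 2. Perm now: [2 1 3 5 4]
Gen 5 (s1^-1): strand 2 crosses under strand 1. Perm now: [1 2 3 5 4]
Gen 6 (s3^-1): strand 3 crosses under strand 5. Perm now: [1 2 5 3 4]
Gen 7 (s4^-1): strand 3 crosses under strand 4. Perm now: [1 2 5 4 3]
Gen 8 (s1): strand 1 crosses over strand 2. Perm now: [2 1 5 4 3]
Gen 9 (s3^-1): strand 5 crosses under strand 4. Perm now: [2 1 4 5 3]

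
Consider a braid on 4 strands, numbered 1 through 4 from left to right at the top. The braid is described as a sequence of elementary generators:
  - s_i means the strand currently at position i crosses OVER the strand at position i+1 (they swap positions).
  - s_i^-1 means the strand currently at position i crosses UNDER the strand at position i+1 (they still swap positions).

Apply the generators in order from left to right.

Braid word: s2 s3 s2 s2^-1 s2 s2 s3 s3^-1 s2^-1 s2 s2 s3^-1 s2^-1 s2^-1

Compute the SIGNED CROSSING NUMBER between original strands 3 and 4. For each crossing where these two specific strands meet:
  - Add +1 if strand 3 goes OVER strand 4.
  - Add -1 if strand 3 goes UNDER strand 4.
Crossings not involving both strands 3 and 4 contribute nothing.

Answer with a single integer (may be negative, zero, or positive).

Gen 1: crossing 2x3. Both 3&4? no. Sum: 0
Gen 2: crossing 2x4. Both 3&4? no. Sum: 0
Gen 3: 3 over 4. Both 3&4? yes. Contrib: +1. Sum: 1
Gen 4: 4 under 3. Both 3&4? yes. Contrib: +1. Sum: 2
Gen 5: 3 over 4. Both 3&4? yes. Contrib: +1. Sum: 3
Gen 6: 4 over 3. Both 3&4? yes. Contrib: -1. Sum: 2
Gen 7: crossing 4x2. Both 3&4? no. Sum: 2
Gen 8: crossing 2x4. Both 3&4? no. Sum: 2
Gen 9: 3 under 4. Both 3&4? yes. Contrib: -1. Sum: 1
Gen 10: 4 over 3. Both 3&4? yes. Contrib: -1. Sum: 0
Gen 11: 3 over 4. Both 3&4? yes. Contrib: +1. Sum: 1
Gen 12: crossing 3x2. Both 3&4? no. Sum: 1
Gen 13: crossing 4x2. Both 3&4? no. Sum: 1
Gen 14: crossing 2x4. Both 3&4? no. Sum: 1

Answer: 1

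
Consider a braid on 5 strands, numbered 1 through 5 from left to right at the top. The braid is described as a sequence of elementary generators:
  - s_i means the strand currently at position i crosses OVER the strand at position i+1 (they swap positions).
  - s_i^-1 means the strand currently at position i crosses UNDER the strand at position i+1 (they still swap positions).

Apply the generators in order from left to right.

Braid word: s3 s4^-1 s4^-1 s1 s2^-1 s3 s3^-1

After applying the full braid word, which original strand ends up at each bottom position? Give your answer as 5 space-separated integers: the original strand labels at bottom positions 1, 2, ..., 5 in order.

Gen 1 (s3): strand 3 crosses over strand 4. Perm now: [1 2 4 3 5]
Gen 2 (s4^-1): strand 3 crosses under strand 5. Perm now: [1 2 4 5 3]
Gen 3 (s4^-1): strand 5 crosses under strand 3. Perm now: [1 2 4 3 5]
Gen 4 (s1): strand 1 crosses over strand 2. Perm now: [2 1 4 3 5]
Gen 5 (s2^-1): strand 1 crosses under strand 4. Perm now: [2 4 1 3 5]
Gen 6 (s3): strand 1 crosses over strand 3. Perm now: [2 4 3 1 5]
Gen 7 (s3^-1): strand 3 crosses under strand 1. Perm now: [2 4 1 3 5]

Answer: 2 4 1 3 5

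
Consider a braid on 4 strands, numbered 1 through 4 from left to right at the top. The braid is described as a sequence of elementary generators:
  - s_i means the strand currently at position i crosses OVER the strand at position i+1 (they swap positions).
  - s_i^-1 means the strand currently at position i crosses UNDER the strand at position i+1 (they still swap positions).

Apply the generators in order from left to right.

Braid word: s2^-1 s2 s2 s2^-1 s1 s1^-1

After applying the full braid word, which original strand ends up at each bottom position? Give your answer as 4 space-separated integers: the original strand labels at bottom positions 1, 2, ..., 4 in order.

Answer: 1 2 3 4

Derivation:
Gen 1 (s2^-1): strand 2 crosses under strand 3. Perm now: [1 3 2 4]
Gen 2 (s2): strand 3 crosses over strand 2. Perm now: [1 2 3 4]
Gen 3 (s2): strand 2 crosses over strand 3. Perm now: [1 3 2 4]
Gen 4 (s2^-1): strand 3 crosses under strand 2. Perm now: [1 2 3 4]
Gen 5 (s1): strand 1 crosses over strand 2. Perm now: [2 1 3 4]
Gen 6 (s1^-1): strand 2 crosses under strand 1. Perm now: [1 2 3 4]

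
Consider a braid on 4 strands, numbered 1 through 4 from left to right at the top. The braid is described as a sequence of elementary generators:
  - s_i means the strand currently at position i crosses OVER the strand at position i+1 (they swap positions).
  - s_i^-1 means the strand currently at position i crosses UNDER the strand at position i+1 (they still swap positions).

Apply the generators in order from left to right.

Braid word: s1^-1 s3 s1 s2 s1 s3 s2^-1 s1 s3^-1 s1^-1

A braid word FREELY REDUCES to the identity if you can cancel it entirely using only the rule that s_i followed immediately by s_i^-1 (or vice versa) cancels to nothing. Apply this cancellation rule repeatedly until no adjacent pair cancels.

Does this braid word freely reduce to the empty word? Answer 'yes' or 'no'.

Gen 1 (s1^-1): push. Stack: [s1^-1]
Gen 2 (s3): push. Stack: [s1^-1 s3]
Gen 3 (s1): push. Stack: [s1^-1 s3 s1]
Gen 4 (s2): push. Stack: [s1^-1 s3 s1 s2]
Gen 5 (s1): push. Stack: [s1^-1 s3 s1 s2 s1]
Gen 6 (s3): push. Stack: [s1^-1 s3 s1 s2 s1 s3]
Gen 7 (s2^-1): push. Stack: [s1^-1 s3 s1 s2 s1 s3 s2^-1]
Gen 8 (s1): push. Stack: [s1^-1 s3 s1 s2 s1 s3 s2^-1 s1]
Gen 9 (s3^-1): push. Stack: [s1^-1 s3 s1 s2 s1 s3 s2^-1 s1 s3^-1]
Gen 10 (s1^-1): push. Stack: [s1^-1 s3 s1 s2 s1 s3 s2^-1 s1 s3^-1 s1^-1]
Reduced word: s1^-1 s3 s1 s2 s1 s3 s2^-1 s1 s3^-1 s1^-1

Answer: no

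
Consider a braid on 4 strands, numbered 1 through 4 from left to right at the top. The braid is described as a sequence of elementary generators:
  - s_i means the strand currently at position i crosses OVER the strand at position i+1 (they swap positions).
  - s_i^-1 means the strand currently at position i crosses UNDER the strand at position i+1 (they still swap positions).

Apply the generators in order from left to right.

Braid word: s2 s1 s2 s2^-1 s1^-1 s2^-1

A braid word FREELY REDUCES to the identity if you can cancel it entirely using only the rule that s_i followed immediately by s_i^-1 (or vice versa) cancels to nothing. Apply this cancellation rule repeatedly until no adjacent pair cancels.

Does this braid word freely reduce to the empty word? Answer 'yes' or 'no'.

Answer: yes

Derivation:
Gen 1 (s2): push. Stack: [s2]
Gen 2 (s1): push. Stack: [s2 s1]
Gen 3 (s2): push. Stack: [s2 s1 s2]
Gen 4 (s2^-1): cancels prior s2. Stack: [s2 s1]
Gen 5 (s1^-1): cancels prior s1. Stack: [s2]
Gen 6 (s2^-1): cancels prior s2. Stack: []
Reduced word: (empty)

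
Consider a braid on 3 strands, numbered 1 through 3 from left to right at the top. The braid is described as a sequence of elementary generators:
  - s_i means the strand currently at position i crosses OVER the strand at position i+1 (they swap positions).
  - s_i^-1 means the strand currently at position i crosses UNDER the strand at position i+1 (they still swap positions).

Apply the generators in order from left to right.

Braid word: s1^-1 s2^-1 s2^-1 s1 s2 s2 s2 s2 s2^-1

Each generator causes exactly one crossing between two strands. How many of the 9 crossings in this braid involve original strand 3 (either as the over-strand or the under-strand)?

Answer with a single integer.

Answer: 7

Derivation:
Gen 1: crossing 1x2. Involves strand 3? no. Count so far: 0
Gen 2: crossing 1x3. Involves strand 3? yes. Count so far: 1
Gen 3: crossing 3x1. Involves strand 3? yes. Count so far: 2
Gen 4: crossing 2x1. Involves strand 3? no. Count so far: 2
Gen 5: crossing 2x3. Involves strand 3? yes. Count so far: 3
Gen 6: crossing 3x2. Involves strand 3? yes. Count so far: 4
Gen 7: crossing 2x3. Involves strand 3? yes. Count so far: 5
Gen 8: crossing 3x2. Involves strand 3? yes. Count so far: 6
Gen 9: crossing 2x3. Involves strand 3? yes. Count so far: 7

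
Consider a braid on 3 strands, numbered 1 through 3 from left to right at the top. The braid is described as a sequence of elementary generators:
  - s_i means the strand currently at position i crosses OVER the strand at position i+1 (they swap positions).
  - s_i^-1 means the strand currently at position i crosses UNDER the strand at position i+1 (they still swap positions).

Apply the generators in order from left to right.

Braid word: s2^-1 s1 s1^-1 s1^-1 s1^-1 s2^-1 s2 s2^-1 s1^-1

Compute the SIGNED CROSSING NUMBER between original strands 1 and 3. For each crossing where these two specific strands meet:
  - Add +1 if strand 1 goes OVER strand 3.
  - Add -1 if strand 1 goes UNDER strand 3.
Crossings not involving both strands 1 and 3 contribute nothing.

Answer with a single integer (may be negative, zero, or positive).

Answer: 2

Derivation:
Gen 1: crossing 2x3. Both 1&3? no. Sum: 0
Gen 2: 1 over 3. Both 1&3? yes. Contrib: +1. Sum: 1
Gen 3: 3 under 1. Both 1&3? yes. Contrib: +1. Sum: 2
Gen 4: 1 under 3. Both 1&3? yes. Contrib: -1. Sum: 1
Gen 5: 3 under 1. Both 1&3? yes. Contrib: +1. Sum: 2
Gen 6: crossing 3x2. Both 1&3? no. Sum: 2
Gen 7: crossing 2x3. Both 1&3? no. Sum: 2
Gen 8: crossing 3x2. Both 1&3? no. Sum: 2
Gen 9: crossing 1x2. Both 1&3? no. Sum: 2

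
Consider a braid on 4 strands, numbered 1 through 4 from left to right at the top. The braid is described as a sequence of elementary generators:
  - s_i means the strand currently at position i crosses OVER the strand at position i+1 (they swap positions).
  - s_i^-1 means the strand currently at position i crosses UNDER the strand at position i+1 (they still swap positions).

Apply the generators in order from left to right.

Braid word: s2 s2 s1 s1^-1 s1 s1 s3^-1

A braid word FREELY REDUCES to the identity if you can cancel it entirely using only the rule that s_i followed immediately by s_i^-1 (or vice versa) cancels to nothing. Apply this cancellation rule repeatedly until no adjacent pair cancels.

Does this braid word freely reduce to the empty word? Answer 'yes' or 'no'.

Answer: no

Derivation:
Gen 1 (s2): push. Stack: [s2]
Gen 2 (s2): push. Stack: [s2 s2]
Gen 3 (s1): push. Stack: [s2 s2 s1]
Gen 4 (s1^-1): cancels prior s1. Stack: [s2 s2]
Gen 5 (s1): push. Stack: [s2 s2 s1]
Gen 6 (s1): push. Stack: [s2 s2 s1 s1]
Gen 7 (s3^-1): push. Stack: [s2 s2 s1 s1 s3^-1]
Reduced word: s2 s2 s1 s1 s3^-1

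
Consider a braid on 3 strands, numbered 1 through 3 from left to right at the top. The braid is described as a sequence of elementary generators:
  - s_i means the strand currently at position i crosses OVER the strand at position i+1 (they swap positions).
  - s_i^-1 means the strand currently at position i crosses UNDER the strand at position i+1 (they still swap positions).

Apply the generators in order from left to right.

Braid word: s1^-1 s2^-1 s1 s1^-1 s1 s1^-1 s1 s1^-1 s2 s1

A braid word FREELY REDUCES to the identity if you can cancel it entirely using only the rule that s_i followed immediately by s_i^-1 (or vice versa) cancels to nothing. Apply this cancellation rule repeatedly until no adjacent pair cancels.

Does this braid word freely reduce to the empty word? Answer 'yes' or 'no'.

Answer: yes

Derivation:
Gen 1 (s1^-1): push. Stack: [s1^-1]
Gen 2 (s2^-1): push. Stack: [s1^-1 s2^-1]
Gen 3 (s1): push. Stack: [s1^-1 s2^-1 s1]
Gen 4 (s1^-1): cancels prior s1. Stack: [s1^-1 s2^-1]
Gen 5 (s1): push. Stack: [s1^-1 s2^-1 s1]
Gen 6 (s1^-1): cancels prior s1. Stack: [s1^-1 s2^-1]
Gen 7 (s1): push. Stack: [s1^-1 s2^-1 s1]
Gen 8 (s1^-1): cancels prior s1. Stack: [s1^-1 s2^-1]
Gen 9 (s2): cancels prior s2^-1. Stack: [s1^-1]
Gen 10 (s1): cancels prior s1^-1. Stack: []
Reduced word: (empty)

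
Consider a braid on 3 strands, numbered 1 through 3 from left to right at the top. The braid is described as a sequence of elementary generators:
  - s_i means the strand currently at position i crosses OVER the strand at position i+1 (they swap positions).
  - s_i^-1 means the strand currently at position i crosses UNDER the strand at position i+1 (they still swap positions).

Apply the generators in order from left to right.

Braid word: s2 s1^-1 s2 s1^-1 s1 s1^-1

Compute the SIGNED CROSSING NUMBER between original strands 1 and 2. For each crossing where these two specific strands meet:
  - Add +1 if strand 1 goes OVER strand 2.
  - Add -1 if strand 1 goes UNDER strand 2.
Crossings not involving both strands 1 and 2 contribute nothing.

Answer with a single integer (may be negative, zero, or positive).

Gen 1: crossing 2x3. Both 1&2? no. Sum: 0
Gen 2: crossing 1x3. Both 1&2? no. Sum: 0
Gen 3: 1 over 2. Both 1&2? yes. Contrib: +1. Sum: 1
Gen 4: crossing 3x2. Both 1&2? no. Sum: 1
Gen 5: crossing 2x3. Both 1&2? no. Sum: 1
Gen 6: crossing 3x2. Both 1&2? no. Sum: 1

Answer: 1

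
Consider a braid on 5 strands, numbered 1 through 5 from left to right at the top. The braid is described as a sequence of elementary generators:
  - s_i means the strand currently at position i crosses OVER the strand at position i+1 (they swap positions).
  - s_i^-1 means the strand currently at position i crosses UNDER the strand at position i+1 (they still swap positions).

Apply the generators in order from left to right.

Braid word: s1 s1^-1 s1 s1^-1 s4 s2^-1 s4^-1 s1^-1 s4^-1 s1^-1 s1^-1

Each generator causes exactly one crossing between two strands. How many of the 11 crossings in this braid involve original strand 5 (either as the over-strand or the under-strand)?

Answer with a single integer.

Gen 1: crossing 1x2. Involves strand 5? no. Count so far: 0
Gen 2: crossing 2x1. Involves strand 5? no. Count so far: 0
Gen 3: crossing 1x2. Involves strand 5? no. Count so far: 0
Gen 4: crossing 2x1. Involves strand 5? no. Count so far: 0
Gen 5: crossing 4x5. Involves strand 5? yes. Count so far: 1
Gen 6: crossing 2x3. Involves strand 5? no. Count so far: 1
Gen 7: crossing 5x4. Involves strand 5? yes. Count so far: 2
Gen 8: crossing 1x3. Involves strand 5? no. Count so far: 2
Gen 9: crossing 4x5. Involves strand 5? yes. Count so far: 3
Gen 10: crossing 3x1. Involves strand 5? no. Count so far: 3
Gen 11: crossing 1x3. Involves strand 5? no. Count so far: 3

Answer: 3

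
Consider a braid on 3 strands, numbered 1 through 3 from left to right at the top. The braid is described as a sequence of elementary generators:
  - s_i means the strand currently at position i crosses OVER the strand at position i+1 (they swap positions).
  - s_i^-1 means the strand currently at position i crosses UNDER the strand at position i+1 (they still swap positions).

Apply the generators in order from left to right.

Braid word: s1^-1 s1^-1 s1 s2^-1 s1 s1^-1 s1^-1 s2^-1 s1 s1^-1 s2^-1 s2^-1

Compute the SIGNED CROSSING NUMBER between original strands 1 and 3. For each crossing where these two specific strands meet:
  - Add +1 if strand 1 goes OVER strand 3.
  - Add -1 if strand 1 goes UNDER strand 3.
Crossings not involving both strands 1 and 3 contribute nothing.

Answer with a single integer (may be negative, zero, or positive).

Gen 1: crossing 1x2. Both 1&3? no. Sum: 0
Gen 2: crossing 2x1. Both 1&3? no. Sum: 0
Gen 3: crossing 1x2. Both 1&3? no. Sum: 0
Gen 4: 1 under 3. Both 1&3? yes. Contrib: -1. Sum: -1
Gen 5: crossing 2x3. Both 1&3? no. Sum: -1
Gen 6: crossing 3x2. Both 1&3? no. Sum: -1
Gen 7: crossing 2x3. Both 1&3? no. Sum: -1
Gen 8: crossing 2x1. Both 1&3? no. Sum: -1
Gen 9: 3 over 1. Both 1&3? yes. Contrib: -1. Sum: -2
Gen 10: 1 under 3. Both 1&3? yes. Contrib: -1. Sum: -3
Gen 11: crossing 1x2. Both 1&3? no. Sum: -3
Gen 12: crossing 2x1. Both 1&3? no. Sum: -3

Answer: -3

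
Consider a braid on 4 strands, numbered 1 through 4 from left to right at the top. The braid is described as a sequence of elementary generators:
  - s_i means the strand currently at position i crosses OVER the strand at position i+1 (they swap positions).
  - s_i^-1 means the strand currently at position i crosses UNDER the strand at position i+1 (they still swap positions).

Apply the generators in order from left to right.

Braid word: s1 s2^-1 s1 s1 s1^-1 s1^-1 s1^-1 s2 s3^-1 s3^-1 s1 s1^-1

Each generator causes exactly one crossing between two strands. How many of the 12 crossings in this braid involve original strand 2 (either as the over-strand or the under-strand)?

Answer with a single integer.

Gen 1: crossing 1x2. Involves strand 2? yes. Count so far: 1
Gen 2: crossing 1x3. Involves strand 2? no. Count so far: 1
Gen 3: crossing 2x3. Involves strand 2? yes. Count so far: 2
Gen 4: crossing 3x2. Involves strand 2? yes. Count so far: 3
Gen 5: crossing 2x3. Involves strand 2? yes. Count so far: 4
Gen 6: crossing 3x2. Involves strand 2? yes. Count so far: 5
Gen 7: crossing 2x3. Involves strand 2? yes. Count so far: 6
Gen 8: crossing 2x1. Involves strand 2? yes. Count so far: 7
Gen 9: crossing 2x4. Involves strand 2? yes. Count so far: 8
Gen 10: crossing 4x2. Involves strand 2? yes. Count so far: 9
Gen 11: crossing 3x1. Involves strand 2? no. Count so far: 9
Gen 12: crossing 1x3. Involves strand 2? no. Count so far: 9

Answer: 9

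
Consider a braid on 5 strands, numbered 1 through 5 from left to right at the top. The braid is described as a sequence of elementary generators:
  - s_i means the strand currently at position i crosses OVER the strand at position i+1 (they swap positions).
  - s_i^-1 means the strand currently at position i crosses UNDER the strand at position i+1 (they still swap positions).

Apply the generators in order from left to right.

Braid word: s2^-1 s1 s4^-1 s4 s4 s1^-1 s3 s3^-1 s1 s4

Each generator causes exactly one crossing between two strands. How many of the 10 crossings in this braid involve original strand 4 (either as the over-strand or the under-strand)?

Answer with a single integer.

Gen 1: crossing 2x3. Involves strand 4? no. Count so far: 0
Gen 2: crossing 1x3. Involves strand 4? no. Count so far: 0
Gen 3: crossing 4x5. Involves strand 4? yes. Count so far: 1
Gen 4: crossing 5x4. Involves strand 4? yes. Count so far: 2
Gen 5: crossing 4x5. Involves strand 4? yes. Count so far: 3
Gen 6: crossing 3x1. Involves strand 4? no. Count so far: 3
Gen 7: crossing 2x5. Involves strand 4? no. Count so far: 3
Gen 8: crossing 5x2. Involves strand 4? no. Count so far: 3
Gen 9: crossing 1x3. Involves strand 4? no. Count so far: 3
Gen 10: crossing 5x4. Involves strand 4? yes. Count so far: 4

Answer: 4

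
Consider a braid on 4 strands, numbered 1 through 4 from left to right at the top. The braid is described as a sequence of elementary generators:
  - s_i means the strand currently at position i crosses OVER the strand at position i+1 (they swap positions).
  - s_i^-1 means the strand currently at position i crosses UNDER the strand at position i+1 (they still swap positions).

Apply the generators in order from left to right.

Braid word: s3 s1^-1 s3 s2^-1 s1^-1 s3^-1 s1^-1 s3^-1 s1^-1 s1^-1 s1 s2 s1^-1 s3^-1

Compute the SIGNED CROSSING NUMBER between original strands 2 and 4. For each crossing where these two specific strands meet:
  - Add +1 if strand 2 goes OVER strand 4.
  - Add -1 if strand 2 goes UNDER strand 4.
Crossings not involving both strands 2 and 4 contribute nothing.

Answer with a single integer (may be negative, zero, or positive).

Answer: -1

Derivation:
Gen 1: crossing 3x4. Both 2&4? no. Sum: 0
Gen 2: crossing 1x2. Both 2&4? no. Sum: 0
Gen 3: crossing 4x3. Both 2&4? no. Sum: 0
Gen 4: crossing 1x3. Both 2&4? no. Sum: 0
Gen 5: crossing 2x3. Both 2&4? no. Sum: 0
Gen 6: crossing 1x4. Both 2&4? no. Sum: 0
Gen 7: crossing 3x2. Both 2&4? no. Sum: 0
Gen 8: crossing 4x1. Both 2&4? no. Sum: 0
Gen 9: crossing 2x3. Both 2&4? no. Sum: 0
Gen 10: crossing 3x2. Both 2&4? no. Sum: 0
Gen 11: crossing 2x3. Both 2&4? no. Sum: 0
Gen 12: crossing 2x1. Both 2&4? no. Sum: 0
Gen 13: crossing 3x1. Both 2&4? no. Sum: 0
Gen 14: 2 under 4. Both 2&4? yes. Contrib: -1. Sum: -1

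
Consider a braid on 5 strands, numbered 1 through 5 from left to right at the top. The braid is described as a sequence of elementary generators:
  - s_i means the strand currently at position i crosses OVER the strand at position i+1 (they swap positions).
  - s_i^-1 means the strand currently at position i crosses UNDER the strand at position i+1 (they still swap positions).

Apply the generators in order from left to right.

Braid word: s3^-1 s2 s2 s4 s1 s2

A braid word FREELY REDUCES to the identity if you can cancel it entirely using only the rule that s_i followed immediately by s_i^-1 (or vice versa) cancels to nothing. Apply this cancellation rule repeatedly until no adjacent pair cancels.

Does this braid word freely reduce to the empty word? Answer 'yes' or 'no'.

Answer: no

Derivation:
Gen 1 (s3^-1): push. Stack: [s3^-1]
Gen 2 (s2): push. Stack: [s3^-1 s2]
Gen 3 (s2): push. Stack: [s3^-1 s2 s2]
Gen 4 (s4): push. Stack: [s3^-1 s2 s2 s4]
Gen 5 (s1): push. Stack: [s3^-1 s2 s2 s4 s1]
Gen 6 (s2): push. Stack: [s3^-1 s2 s2 s4 s1 s2]
Reduced word: s3^-1 s2 s2 s4 s1 s2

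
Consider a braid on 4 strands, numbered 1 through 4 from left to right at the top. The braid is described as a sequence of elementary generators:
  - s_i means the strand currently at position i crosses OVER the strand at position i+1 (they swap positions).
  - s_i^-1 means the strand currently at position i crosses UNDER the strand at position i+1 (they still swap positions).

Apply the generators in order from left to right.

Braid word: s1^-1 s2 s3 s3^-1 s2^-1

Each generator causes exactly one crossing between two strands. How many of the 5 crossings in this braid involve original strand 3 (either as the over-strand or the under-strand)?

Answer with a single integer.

Gen 1: crossing 1x2. Involves strand 3? no. Count so far: 0
Gen 2: crossing 1x3. Involves strand 3? yes. Count so far: 1
Gen 3: crossing 1x4. Involves strand 3? no. Count so far: 1
Gen 4: crossing 4x1. Involves strand 3? no. Count so far: 1
Gen 5: crossing 3x1. Involves strand 3? yes. Count so far: 2

Answer: 2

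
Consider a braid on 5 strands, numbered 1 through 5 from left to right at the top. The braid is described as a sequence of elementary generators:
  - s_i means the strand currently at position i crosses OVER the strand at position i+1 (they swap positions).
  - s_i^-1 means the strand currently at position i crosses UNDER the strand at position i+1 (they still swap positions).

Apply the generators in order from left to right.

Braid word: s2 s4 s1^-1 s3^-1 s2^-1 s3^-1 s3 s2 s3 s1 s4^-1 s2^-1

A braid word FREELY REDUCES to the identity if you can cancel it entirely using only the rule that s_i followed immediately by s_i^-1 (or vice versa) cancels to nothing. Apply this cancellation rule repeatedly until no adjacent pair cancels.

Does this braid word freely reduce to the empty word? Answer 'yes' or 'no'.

Gen 1 (s2): push. Stack: [s2]
Gen 2 (s4): push. Stack: [s2 s4]
Gen 3 (s1^-1): push. Stack: [s2 s4 s1^-1]
Gen 4 (s3^-1): push. Stack: [s2 s4 s1^-1 s3^-1]
Gen 5 (s2^-1): push. Stack: [s2 s4 s1^-1 s3^-1 s2^-1]
Gen 6 (s3^-1): push. Stack: [s2 s4 s1^-1 s3^-1 s2^-1 s3^-1]
Gen 7 (s3): cancels prior s3^-1. Stack: [s2 s4 s1^-1 s3^-1 s2^-1]
Gen 8 (s2): cancels prior s2^-1. Stack: [s2 s4 s1^-1 s3^-1]
Gen 9 (s3): cancels prior s3^-1. Stack: [s2 s4 s1^-1]
Gen 10 (s1): cancels prior s1^-1. Stack: [s2 s4]
Gen 11 (s4^-1): cancels prior s4. Stack: [s2]
Gen 12 (s2^-1): cancels prior s2. Stack: []
Reduced word: (empty)

Answer: yes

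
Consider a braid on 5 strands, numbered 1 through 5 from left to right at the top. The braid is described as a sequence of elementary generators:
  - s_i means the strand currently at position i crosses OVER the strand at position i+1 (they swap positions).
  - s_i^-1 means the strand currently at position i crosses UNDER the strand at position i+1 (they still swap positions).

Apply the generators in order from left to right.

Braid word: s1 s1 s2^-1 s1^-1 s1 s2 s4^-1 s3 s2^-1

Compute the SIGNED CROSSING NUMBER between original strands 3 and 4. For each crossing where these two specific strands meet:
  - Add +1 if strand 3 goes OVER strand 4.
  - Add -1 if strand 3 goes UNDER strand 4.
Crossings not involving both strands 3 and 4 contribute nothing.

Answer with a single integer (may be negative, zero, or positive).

Answer: 0

Derivation:
Gen 1: crossing 1x2. Both 3&4? no. Sum: 0
Gen 2: crossing 2x1. Both 3&4? no. Sum: 0
Gen 3: crossing 2x3. Both 3&4? no. Sum: 0
Gen 4: crossing 1x3. Both 3&4? no. Sum: 0
Gen 5: crossing 3x1. Both 3&4? no. Sum: 0
Gen 6: crossing 3x2. Both 3&4? no. Sum: 0
Gen 7: crossing 4x5. Both 3&4? no. Sum: 0
Gen 8: crossing 3x5. Both 3&4? no. Sum: 0
Gen 9: crossing 2x5. Both 3&4? no. Sum: 0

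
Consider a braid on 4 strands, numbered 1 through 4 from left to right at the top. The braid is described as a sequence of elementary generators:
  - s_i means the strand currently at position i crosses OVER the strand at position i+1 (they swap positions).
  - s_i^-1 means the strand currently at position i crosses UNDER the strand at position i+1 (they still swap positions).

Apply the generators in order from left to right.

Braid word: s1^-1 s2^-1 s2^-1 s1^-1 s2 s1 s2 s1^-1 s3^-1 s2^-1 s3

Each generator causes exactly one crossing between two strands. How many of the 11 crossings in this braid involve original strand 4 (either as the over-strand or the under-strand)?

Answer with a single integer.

Answer: 2

Derivation:
Gen 1: crossing 1x2. Involves strand 4? no. Count so far: 0
Gen 2: crossing 1x3. Involves strand 4? no. Count so far: 0
Gen 3: crossing 3x1. Involves strand 4? no. Count so far: 0
Gen 4: crossing 2x1. Involves strand 4? no. Count so far: 0
Gen 5: crossing 2x3. Involves strand 4? no. Count so far: 0
Gen 6: crossing 1x3. Involves strand 4? no. Count so far: 0
Gen 7: crossing 1x2. Involves strand 4? no. Count so far: 0
Gen 8: crossing 3x2. Involves strand 4? no. Count so far: 0
Gen 9: crossing 1x4. Involves strand 4? yes. Count so far: 1
Gen 10: crossing 3x4. Involves strand 4? yes. Count so far: 2
Gen 11: crossing 3x1. Involves strand 4? no. Count so far: 2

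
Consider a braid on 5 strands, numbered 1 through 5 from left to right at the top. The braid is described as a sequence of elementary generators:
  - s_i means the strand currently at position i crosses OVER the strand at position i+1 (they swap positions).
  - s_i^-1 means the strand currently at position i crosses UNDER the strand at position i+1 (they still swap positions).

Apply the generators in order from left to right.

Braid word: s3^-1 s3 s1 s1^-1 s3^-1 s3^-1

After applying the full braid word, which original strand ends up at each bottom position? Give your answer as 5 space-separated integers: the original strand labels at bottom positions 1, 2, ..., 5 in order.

Gen 1 (s3^-1): strand 3 crosses under strand 4. Perm now: [1 2 4 3 5]
Gen 2 (s3): strand 4 crosses over strand 3. Perm now: [1 2 3 4 5]
Gen 3 (s1): strand 1 crosses over strand 2. Perm now: [2 1 3 4 5]
Gen 4 (s1^-1): strand 2 crosses under strand 1. Perm now: [1 2 3 4 5]
Gen 5 (s3^-1): strand 3 crosses under strand 4. Perm now: [1 2 4 3 5]
Gen 6 (s3^-1): strand 4 crosses under strand 3. Perm now: [1 2 3 4 5]

Answer: 1 2 3 4 5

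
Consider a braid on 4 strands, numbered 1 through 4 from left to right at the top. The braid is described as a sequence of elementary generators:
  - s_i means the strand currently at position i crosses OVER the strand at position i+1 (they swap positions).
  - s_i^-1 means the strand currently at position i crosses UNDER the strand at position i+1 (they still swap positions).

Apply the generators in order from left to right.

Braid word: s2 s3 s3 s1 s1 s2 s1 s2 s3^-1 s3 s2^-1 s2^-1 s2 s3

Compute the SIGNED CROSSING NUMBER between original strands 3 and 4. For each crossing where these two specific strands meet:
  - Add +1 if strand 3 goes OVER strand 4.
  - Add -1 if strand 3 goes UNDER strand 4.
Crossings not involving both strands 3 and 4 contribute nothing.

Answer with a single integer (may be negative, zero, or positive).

Answer: 1

Derivation:
Gen 1: crossing 2x3. Both 3&4? no. Sum: 0
Gen 2: crossing 2x4. Both 3&4? no. Sum: 0
Gen 3: crossing 4x2. Both 3&4? no. Sum: 0
Gen 4: crossing 1x3. Both 3&4? no. Sum: 0
Gen 5: crossing 3x1. Both 3&4? no. Sum: 0
Gen 6: crossing 3x2. Both 3&4? no. Sum: 0
Gen 7: crossing 1x2. Both 3&4? no. Sum: 0
Gen 8: crossing 1x3. Both 3&4? no. Sum: 0
Gen 9: crossing 1x4. Both 3&4? no. Sum: 0
Gen 10: crossing 4x1. Both 3&4? no. Sum: 0
Gen 11: crossing 3x1. Both 3&4? no. Sum: 0
Gen 12: crossing 1x3. Both 3&4? no. Sum: 0
Gen 13: crossing 3x1. Both 3&4? no. Sum: 0
Gen 14: 3 over 4. Both 3&4? yes. Contrib: +1. Sum: 1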